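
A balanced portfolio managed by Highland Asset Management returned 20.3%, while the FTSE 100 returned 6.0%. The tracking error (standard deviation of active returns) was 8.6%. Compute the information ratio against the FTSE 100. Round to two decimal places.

IR = (Rp − Rb) / TE = (20.3% − 6.0%) / 8.6% = 14.30% / 8.6% = 1.6628

1.66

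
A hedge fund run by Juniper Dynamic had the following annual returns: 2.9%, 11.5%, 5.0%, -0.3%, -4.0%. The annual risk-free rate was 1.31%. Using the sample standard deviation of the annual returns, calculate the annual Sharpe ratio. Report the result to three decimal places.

0.293

μ = (2.9 + 11.5 + 5 − 0.3 − 4) / 5 = 3.0200%
Σ(r − μ)² = (2.9 − 3.0200)² + (11.5 − 3.0200)² + … = 136.1480
σ = √[136.1480 / 4] = 5.8341%
Sharpe = (μ − rf) / σ = (3.0200 − 1.31) / 5.8341 = 1.7100 / 5.8341 = 0.2931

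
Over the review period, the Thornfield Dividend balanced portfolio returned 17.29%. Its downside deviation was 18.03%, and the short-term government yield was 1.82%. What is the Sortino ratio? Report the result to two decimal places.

0.86

Sortino = (Rp − Rf) / σd = (17.29% − 1.82%) / 18.03% = 15.47% / 18.03% = 0.8580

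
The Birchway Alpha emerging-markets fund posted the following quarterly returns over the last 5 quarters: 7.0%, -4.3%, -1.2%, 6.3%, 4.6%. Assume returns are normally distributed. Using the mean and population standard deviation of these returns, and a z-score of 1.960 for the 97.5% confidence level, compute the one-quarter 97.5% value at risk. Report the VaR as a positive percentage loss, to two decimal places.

6.24

r̄ = (7 − 4.3 − 1.2 + 6.3 + 4.6) / 5 = 2.4800%
Σ(r − r̄)² = (7 − 2.4800)² + (-4.3 − 2.4800)² + (-1.2 − 2.4800)² + … = 99.0280
population σ = √(99.0280 / 5) = √19.8056 = 4.4503%
VaR = −(r̄ − z·σ) = −(2.4800 − 1.960 × 4.4503) = −(-6.2426) = 6.2426%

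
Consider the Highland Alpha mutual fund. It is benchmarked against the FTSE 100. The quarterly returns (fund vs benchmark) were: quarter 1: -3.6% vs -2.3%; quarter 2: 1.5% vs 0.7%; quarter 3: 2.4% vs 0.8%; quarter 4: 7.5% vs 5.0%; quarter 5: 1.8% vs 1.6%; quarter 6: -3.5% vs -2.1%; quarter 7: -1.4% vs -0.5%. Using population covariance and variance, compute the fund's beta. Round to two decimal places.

r̄p = 0.6714%,  r̄m = 0.4571%
Cov = Σ(rp − r̄p)(rm − r̄m) / 7 = 8.2188
Var(rm) = Σ(rm − r̄m)² / 7 = 5.3110
β = Cov / Var = 8.2188 / 5.3110 = 1.5475

1.55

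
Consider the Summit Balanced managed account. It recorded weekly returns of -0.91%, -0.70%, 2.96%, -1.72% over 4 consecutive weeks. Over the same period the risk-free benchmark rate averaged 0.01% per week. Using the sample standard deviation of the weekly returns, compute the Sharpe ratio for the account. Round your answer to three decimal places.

r̄ = (-0.91 − 0.7 + 2.96 − 1.72) / 4 = -0.370 / 4 = -0.0925%
Σ(r − r̄)² = (-0.91 − (-0.0925))² + (-0.7 − (-0.0925))² + … = 13.0039
sample σ = √(13.0039 / 3) = √4.3346 = 2.0820%
Sharpe = (r̄ − rf) / σ = (-0.0925 − 0.01) / 2.0820 = -0.1025 / 2.0820 = -0.0492

-0.049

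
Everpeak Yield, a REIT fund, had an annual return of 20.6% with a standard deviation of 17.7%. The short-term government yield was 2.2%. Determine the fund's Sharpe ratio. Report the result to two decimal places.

1.04

Sharpe = (Rp − Rf) / σp = (20.6% − 2.2%) / 17.7% = 18.40% / 17.7% = 1.0395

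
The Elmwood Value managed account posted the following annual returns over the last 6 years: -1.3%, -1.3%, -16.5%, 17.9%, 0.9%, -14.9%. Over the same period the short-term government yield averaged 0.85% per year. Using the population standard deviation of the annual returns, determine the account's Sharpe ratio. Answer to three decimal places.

Mean return r̄ = -15.20 / 6 = -2.5333%
Σ(r − r̄)² = 780.3533; population σ = √(780.3533/6) = 11.4043%
Sharpe = (r̄ − rf) / σ = (-2.5333 − 0.85) / 11.4043 = -3.3833 / 11.4043 = -0.2967

-0.297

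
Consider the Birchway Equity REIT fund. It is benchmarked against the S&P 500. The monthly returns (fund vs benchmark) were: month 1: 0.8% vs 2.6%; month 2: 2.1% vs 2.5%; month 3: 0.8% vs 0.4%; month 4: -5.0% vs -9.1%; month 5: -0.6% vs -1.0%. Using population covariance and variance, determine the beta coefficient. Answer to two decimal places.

0.56

r̄p = -0.3800%,  r̄m = -0.9200%
Cov = Σ(rp − r̄p)(rm − r̄m) / 5 = 10.4004
Var(rm) = Σ(rm − r̄m)² / 5 = 18.5496
β = Cov / Var = 10.4004 / 18.5496 = 0.5607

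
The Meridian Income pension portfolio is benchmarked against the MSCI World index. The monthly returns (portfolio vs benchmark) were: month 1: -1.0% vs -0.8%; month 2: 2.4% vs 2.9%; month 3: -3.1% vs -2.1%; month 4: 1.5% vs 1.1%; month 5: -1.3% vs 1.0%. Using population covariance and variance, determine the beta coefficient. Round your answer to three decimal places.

1.031

r̄p = -0.3000%,  r̄m = 0.4200%
Cov = Σ(rp − r̄p)(rm − r̄m) / 5 = 3.0500
Var(rm) = Σ(rm − r̄m)² / 5 = 2.9576
β = Cov / Var = 3.0500 / 2.9576 = 1.0312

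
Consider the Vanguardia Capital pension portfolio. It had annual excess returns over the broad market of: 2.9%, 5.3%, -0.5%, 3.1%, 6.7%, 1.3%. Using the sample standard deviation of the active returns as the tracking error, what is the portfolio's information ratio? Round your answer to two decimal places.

r̄ = (2.9 + 5.3 − 0.5 + 3.1 + 6.7 + 1.3) / 6 = 18.80 / 6 = 3.1333%
Σ(r − r̄)² = 34.0333; sample σ = √(34.0333/5) = 2.6090%
IR = r̄ / tracking error = 3.1333 / 2.6090 = 1.2010

1.20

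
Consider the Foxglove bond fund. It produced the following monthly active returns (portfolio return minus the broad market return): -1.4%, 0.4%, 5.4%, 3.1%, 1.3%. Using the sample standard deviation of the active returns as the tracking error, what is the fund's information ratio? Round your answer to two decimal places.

0.68

r̄ = (-1.4 + 0.4 + 5.4 + 3.1 + 1.3) / 5 = 1.7600%
Σ(r − r̄)² = 27.0920; sample σ = √(27.0920/4) = 2.6025%
IR = r̄ / tracking error = 1.7600 / 2.6025 = 0.6763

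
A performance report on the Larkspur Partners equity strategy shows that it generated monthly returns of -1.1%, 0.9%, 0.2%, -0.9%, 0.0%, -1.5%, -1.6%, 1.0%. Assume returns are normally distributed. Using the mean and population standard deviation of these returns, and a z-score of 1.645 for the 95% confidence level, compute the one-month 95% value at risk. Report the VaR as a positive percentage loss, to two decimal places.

1.97

Mean return μ = -3.00 / 8 = -0.3750%
Σ(r − μ)² = 7.5550; population σ = √(7.5550/8) = 0.9718%
VaR = −(μ − z·σ) = −(-0.3750 − 1.645 × 0.9718) = −(-1.9736) = 1.9736%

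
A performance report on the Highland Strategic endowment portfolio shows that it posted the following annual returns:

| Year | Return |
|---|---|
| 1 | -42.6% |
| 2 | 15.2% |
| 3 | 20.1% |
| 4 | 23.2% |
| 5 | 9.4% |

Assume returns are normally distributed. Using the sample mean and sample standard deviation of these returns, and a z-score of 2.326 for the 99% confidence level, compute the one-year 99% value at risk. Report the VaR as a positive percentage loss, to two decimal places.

58.09

Mean return r̄ = 25.30 / 5 = 5.0600%
Σ(r − r̄)² = (-42.6 − 5.0600)² + (15.2 − 5.0600)² + (20.1 − 5.0600)² + … = 2948.3920
sample σ = √(2948.3920 / 4) = √737.0980 = 27.1495%
VaR = −(r̄ − z·σ) = −(5.0600 − 2.326 × 27.1495) = −(-58.0897) = 58.0897%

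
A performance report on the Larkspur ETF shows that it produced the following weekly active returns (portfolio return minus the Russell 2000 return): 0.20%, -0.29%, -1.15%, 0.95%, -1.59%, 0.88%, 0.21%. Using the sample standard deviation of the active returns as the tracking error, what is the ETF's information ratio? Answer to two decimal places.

-0.12

Mean return μ = -0.790 / 7 = -0.1129%
Sample σ = √[Σ(r − μ)² / 6] = √[5.6065 / 6] = √0.9344 = 0.9666%
IR = μ / tracking error = -0.1129 / 0.9666 = -0.1168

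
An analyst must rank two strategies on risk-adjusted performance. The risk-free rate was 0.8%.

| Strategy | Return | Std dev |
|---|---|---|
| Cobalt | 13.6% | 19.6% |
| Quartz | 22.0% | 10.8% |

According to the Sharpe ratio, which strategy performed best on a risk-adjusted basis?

Quartz

Cobalt: Sharpe ratio = (13.6% − 0.8%) / 19.6% = 0.653
Quartz: Sharpe ratio = (22.0% − 0.8%) / 10.8% = 1.963
Highest: Quartz (1.963).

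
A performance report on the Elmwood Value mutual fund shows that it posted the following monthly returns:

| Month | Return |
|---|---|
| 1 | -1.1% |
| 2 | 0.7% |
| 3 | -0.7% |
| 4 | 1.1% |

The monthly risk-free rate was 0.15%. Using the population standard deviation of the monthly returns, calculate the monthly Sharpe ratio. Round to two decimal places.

Mean return r̄ = 0.00 / 4 = 0.0000%
Population σ = √[Σ(r − r̄)² / 4] = √[3.4000 / 4] = √0.8500 = 0.9220%
Sharpe = (r̄ − rf) / σ = (0.0000 − 0.15) / 0.9220 = -0.1500 / 0.9220 = -0.1627

-0.16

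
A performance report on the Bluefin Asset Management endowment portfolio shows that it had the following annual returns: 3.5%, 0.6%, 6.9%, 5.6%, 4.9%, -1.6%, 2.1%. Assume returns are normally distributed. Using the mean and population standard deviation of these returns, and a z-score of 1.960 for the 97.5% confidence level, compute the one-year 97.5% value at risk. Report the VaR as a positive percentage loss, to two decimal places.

r̄ = (3.5 + 0.6 + 6.9 + 5.6 + 4.9 − 1.6 + 2.1) / 7 = 22.00 / 7 = 3.1429%
Σ(r − r̄)² = 53.4171; population σ = √(53.4171/7) = 2.7624%
VaR = −(r̄ − z·σ) = −(3.1429 − 1.960 × 2.7624) = −(-2.2714) = 2.2714%

2.27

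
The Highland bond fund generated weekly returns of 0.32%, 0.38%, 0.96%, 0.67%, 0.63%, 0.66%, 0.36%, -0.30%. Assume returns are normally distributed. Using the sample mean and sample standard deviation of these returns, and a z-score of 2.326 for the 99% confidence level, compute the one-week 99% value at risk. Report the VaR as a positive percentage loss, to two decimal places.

r̄ = (0.32 + 0.38 + 0.96 + 0.67 + 0.63 + 0.66 + 0.36 − 0.3) / 8 = 3.680 / 8 = 0.4600%
Sample σ = √[Σ(r − r̄)² / 7] = √[0.9766 / 7] = √0.1395 = 0.3735%
VaR = −(r̄ − z·σ) = −(0.4600 − 2.326 × 0.3735) = −(-0.4088) = 0.4088%

0.41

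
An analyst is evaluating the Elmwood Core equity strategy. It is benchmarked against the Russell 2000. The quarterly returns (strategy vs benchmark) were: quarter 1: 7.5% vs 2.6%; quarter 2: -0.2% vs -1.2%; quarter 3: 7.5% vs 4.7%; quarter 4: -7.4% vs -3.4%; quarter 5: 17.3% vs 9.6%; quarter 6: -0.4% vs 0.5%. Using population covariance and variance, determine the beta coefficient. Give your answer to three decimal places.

1.816

r̄p = 4.0500%,  r̄m = 2.1333%
Cov = Σ(rp − r̄p)(rm − r̄m) / 6 = 32.3650
Var(rm) = Σ(rm − r̄m)² / 6 = 17.8256
β = Cov / Var = 32.3650 / 17.8256 = 1.8156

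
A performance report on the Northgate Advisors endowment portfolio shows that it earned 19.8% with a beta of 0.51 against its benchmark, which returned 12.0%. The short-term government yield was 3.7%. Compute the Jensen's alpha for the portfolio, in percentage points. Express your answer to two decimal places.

11.87

CAPM expected return = Rf + β(Rm − Rf) = 3.7% + 0.51 × (12.0% − 3.7%) = 3.7 + 0.51 × 8.30 = 7.9330%
Jensen's α = Rp − E[R] = 19.8% − 7.9330% = 11.8670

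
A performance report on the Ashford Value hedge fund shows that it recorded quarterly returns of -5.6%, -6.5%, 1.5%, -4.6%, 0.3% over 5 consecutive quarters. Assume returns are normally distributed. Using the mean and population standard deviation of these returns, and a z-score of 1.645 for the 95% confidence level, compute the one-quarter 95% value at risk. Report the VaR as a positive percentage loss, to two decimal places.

Mean return r̄ = -14.90 / 5 = -2.9800%
Σ(r − r̄)² = (-5.6 − (-2.9800))² + (-6.5 − (-2.9800))² + … = 52.7080
σ = √[52.7080 / 5] = 3.2468%
VaR = −(r̄ − z·σ) = −(-2.9800 − 1.645 × 3.2468) = −(-8.3210) = 8.3210%

8.32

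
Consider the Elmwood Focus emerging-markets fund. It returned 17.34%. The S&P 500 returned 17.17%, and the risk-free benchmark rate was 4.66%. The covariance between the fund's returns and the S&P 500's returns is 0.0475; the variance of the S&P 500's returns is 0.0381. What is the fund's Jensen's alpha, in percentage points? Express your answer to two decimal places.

β = Cov / Var = 0.0475 / 0.0381 = 1.2467
E[R] = Rf + β(Rm − Rf) = 4.66% + 1.2467 × (17.17% − 4.66%) = 20.2562%
α = Rp − E[R] = 17.34% − 20.2562% = -2.9162

-2.92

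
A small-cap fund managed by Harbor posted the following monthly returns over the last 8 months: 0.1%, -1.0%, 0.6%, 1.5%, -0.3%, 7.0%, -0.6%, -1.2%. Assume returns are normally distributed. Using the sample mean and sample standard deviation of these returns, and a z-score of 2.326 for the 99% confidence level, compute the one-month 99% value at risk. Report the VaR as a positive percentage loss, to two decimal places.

r̄ = (0.1 − 1 + 0.6 + 1.5 − 0.3 + 7 − 0.6 − 1.2) / 8 = 0.7625%
Sample std dev = √[49.8588 / 7] = 2.6688%
VaR = −(r̄ − z·σ) = −(0.7625 − 2.326 × 2.6688) = −(-5.4451) = 5.4451%

5.45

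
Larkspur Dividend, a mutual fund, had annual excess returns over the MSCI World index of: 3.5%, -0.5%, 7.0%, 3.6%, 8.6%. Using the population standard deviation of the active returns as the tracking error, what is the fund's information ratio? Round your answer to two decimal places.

r̄ = (3.5 − 0.5 + 7 + 3.6 + 8.6) / 5 = 4.4400%
Population std dev = √[49.8520 / 5] = 3.1576%
IR = r̄ / tracking error = 4.4400 / 3.1576 = 1.4061

1.41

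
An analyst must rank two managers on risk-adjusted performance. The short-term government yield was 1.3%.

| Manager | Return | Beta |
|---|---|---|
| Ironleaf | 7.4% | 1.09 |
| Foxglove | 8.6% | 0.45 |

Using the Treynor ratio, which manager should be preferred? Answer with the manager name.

Foxglove

Ironleaf: Treynor = (7.4% − 1.3%) / 1.09 = 5.596
Foxglove: Treynor = (8.6% − 1.3%) / 0.45 = 16.222
Highest: Foxglove (16.222).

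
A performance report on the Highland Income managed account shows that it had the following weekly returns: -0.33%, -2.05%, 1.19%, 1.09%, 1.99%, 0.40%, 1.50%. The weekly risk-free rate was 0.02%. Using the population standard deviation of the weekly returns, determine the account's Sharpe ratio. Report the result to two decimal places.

0.41

r̄ = (-0.33 − 2.05 + 1.19 + 1.09 + 1.99 + 0.4 + 1.5) / 7 = 3.790 / 7 = 0.5414%
Population std dev = √[11.2337 / 7] = 1.2668%
Sharpe = (r̄ − rf) / σ = (0.5414 − 0.02) / 1.2668 = 0.5214 / 1.2668 = 0.4116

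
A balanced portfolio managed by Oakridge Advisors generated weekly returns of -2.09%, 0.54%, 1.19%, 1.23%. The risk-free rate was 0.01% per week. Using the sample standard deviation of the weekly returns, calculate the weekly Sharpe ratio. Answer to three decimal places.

0.132

Mean return μ = 0.870 / 4 = 0.2175%
Σ(r − μ)² = (-2.09 − 0.2175)² + (0.54 − 0.2175)² + … = 7.3995
sample σ = √(7.3995 / 3) = √2.4665 = 1.5705%
Sharpe = (μ − rf) / σ = (0.2175 − 0.01) / 1.5705 = 0.2075 / 1.5705 = 0.1321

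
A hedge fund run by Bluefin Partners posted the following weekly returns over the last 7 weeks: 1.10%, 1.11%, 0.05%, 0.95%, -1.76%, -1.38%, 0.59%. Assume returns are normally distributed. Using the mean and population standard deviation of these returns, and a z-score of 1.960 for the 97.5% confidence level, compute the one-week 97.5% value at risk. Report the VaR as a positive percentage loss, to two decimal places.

2.08

μ = (1.1 + 1.11 + 0.05 + 0.95 − 1.76 − 1.38 + 0.59) / 7 = 0.0943%
Σ(r − μ)² = (1.1 − 0.0943)² + (1.11 − 0.0943)² + … = 8.6350
σ = √[8.6350 / 7] = 1.1107%
VaR = −(μ − z·σ) = −(0.0943 − 1.960 × 1.1107) = −(-2.0827) = 2.0827%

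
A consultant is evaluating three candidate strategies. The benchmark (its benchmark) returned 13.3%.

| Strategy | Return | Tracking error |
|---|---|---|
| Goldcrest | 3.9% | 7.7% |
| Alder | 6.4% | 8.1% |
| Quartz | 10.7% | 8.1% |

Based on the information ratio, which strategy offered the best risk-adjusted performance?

Goldcrest: IR = (3.9% − 13.3%) / 7.7% = -1.221
Alder: IR = (6.4% − 13.3%) / 8.1% = -0.852
Quartz: IR = (10.7% − 13.3%) / 8.1% = -0.321
Highest: Quartz (-0.321).

Quartz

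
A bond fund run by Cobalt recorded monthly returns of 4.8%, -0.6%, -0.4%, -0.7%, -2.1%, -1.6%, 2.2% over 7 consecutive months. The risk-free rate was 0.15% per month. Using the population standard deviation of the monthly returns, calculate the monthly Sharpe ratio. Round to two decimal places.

r̄ = (4.8 − 0.6 − 0.4 − 0.7 − 2.1 − 1.6 + 2.2) / 7 = 1.60 / 7 = 0.2286%
Σ(r − r̄)² = (4.8 − 0.2286)² + (-0.6 − 0.2286)² + (-0.4 − 0.2286)² + … = 35.4943
population σ = √(35.4943 / 7) = √5.0706 = 2.2518%
Sharpe = (r̄ − rf) / σ = (0.2286 − 0.15) / 2.2518 = 0.0786 / 2.2518 = 0.0349

0.03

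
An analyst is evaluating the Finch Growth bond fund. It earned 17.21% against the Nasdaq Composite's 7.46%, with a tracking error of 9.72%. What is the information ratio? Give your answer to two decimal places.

IR = (Rp − Rb) / TE = (17.21% − 7.46%) / 9.72% = 9.75% / 9.72% = 1.0031

1.00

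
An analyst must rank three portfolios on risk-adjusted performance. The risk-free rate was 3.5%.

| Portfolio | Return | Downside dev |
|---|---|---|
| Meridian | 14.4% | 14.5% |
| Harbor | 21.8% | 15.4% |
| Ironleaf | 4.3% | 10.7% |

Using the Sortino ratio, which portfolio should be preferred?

Meridian: Sortino ratio = (14.4% − 3.5%) / 14.5% = 0.752
Harbor: Sortino ratio = (21.8% − 3.5%) / 15.4% = 1.188
Ironleaf: Sortino ratio = (4.3% − 3.5%) / 10.7% = 0.075
Highest: Harbor (1.188).

Harbor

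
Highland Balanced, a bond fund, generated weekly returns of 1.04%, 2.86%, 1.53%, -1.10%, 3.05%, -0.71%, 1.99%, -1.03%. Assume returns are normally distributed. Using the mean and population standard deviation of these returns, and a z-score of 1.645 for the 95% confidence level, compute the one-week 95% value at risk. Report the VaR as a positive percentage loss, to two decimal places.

r̄ = (1.04 + 2.86 + 1.53 − 1.1 + 3.05 − 0.71 + 1.99 − 1.03) / 8 = 0.9538%
Σ(r − r̄)² = 20.3626; population σ = √(20.3626/8) = 1.5954%
VaR = −(r̄ − z·σ) = −(0.9538 − 1.645 × 1.5954) = −(-1.6706) = 1.6706%

1.67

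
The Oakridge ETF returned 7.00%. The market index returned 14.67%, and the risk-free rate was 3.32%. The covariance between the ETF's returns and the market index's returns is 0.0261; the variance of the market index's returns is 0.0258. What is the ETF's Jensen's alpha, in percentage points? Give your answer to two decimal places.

β = Cov / Var = 0.0261 / 0.0258 = 1.0116
E[R] = Rf + β(Rm − Rf) = 3.32% + 1.0116 × (14.67% − 3.32%) = 14.8017%
α = Rp − E[R] = 7.00% − 14.8017% = -7.8017

-7.80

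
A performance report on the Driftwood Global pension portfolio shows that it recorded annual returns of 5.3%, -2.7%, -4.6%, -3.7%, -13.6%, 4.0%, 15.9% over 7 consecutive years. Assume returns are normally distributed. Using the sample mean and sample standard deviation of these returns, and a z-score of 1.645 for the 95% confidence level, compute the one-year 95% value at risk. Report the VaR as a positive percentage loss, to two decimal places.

μ = (5.3 − 2.7 − 4.6 − 3.7 − 13.6 + 4 + 15.9) / 7 = 0.0857%
Sample std dev = √[523.9486 / 6] = 9.3448%
VaR = −(μ − z·σ) = −(0.0857 − 1.645 × 9.3448) = −(-15.2865) = 15.2865%

15.29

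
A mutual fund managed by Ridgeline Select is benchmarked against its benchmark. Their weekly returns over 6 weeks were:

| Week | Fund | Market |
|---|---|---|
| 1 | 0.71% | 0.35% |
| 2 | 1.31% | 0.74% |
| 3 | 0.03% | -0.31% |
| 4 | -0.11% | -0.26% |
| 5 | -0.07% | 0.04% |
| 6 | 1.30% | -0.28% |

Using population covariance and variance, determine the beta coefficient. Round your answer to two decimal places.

r̄p = 0.5283%,  r̄m = 0.0467%
Cov = Σ(rp − r̄p)(rm − r̄m) / 6 = 0.1204
Var(rm) = Σ(rm − r̄m)² / 6 = 0.1501
β = Cov / Var = 0.1204 / 0.1501 = 0.8021

0.80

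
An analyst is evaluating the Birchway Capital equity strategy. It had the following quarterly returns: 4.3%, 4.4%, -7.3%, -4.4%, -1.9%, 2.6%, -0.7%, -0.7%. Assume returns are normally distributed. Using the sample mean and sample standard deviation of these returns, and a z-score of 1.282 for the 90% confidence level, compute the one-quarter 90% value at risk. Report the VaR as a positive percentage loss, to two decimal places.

Mean return r̄ = -3.70 / 8 = -0.4625%
Σ(r − r̄)² = (4.3 − (-0.4625))² + (4.4 − (-0.4625))² + … = 120.1388
sample σ = √(120.1388 / 7) = √17.1627 = 4.1428%
VaR = −(r̄ − z·σ) = −(-0.4625 − 1.282 × 4.1428) = −(-5.7736) = 5.7736%

5.77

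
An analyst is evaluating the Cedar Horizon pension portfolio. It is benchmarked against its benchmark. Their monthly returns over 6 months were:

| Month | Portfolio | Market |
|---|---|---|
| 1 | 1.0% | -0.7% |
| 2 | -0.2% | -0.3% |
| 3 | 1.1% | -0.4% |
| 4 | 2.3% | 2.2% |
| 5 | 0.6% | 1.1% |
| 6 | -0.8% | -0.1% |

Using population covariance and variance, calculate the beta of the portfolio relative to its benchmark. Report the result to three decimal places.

r̄p = 0.6667%,  r̄m = 0.3000%
Cov = Σ(rp − r̄p)(rm − r̄m) / 6 = 0.5867
Var(rm) = Σ(rm − r̄m)² / 6 = 1.0433
β = Cov / Var = 0.5867 / 1.0433 = 0.5624

0.562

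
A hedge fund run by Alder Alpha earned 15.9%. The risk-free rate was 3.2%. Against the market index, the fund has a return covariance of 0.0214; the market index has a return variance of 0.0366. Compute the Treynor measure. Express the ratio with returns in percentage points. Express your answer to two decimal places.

21.72

β = Cov / Var = 0.0214 / 0.0366 = 0.5847
Treynor = (Rp − Rf) / β = (15.9% − 3.2%) / 0.5847 = 12.70 / 0.5847 = 21.7205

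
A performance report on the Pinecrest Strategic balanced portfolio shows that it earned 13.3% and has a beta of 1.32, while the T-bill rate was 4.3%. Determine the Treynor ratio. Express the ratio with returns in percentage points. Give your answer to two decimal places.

6.82

Treynor = (Rp − Rf) / β = (13.3% − 4.3%) / 1.32 = 9.00 / 1.32 = 6.8182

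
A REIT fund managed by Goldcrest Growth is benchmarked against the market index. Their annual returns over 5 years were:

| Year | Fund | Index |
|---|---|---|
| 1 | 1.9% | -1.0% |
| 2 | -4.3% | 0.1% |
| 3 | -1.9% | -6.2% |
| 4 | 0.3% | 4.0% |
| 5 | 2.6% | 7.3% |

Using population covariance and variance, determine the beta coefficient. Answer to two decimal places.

r̄p = -0.2800%,  r̄m = 0.8400%
Cov = Σ(rp − r̄p)(rm − r̄m) / 5 = 6.1612
Var(rm) = Σ(rm − r̄m)² / 5 = 21.0424
β = Cov / Var = 6.1612 / 21.0424 = 0.2928

0.29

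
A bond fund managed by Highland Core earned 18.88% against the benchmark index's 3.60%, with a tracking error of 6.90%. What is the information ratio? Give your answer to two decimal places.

2.21

IR = (Rp − Rb) / TE = (18.88% − 3.60%) / 6.90% = 15.28% / 6.90% = 2.2145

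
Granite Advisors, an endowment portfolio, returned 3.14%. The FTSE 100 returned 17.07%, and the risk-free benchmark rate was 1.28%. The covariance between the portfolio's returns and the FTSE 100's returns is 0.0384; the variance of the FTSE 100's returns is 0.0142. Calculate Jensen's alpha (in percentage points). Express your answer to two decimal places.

-40.84

β = Cov / Var = 0.0384 / 0.0142 = 2.7042
E[R] = Rf + β(Rm − Rf) = 1.28% + 2.7042 × (17.07% − 1.28%) = 43.9793%
α = Rp − E[R] = 3.14% − 43.9793% = -40.8393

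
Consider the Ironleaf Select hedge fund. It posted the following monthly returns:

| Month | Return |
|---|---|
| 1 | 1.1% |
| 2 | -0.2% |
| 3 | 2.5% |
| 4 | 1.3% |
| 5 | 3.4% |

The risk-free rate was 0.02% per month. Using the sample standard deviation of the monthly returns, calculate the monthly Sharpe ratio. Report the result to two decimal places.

1.16

μ = (1.1 − 0.2 + 2.5 + 1.3 + 3.4) / 5 = 8.10 / 5 = 1.6200%
Σ(r − μ)² = (1.1 − 1.6200)² + (-0.2 − 1.6200)² + … = 7.6280
sample σ = √(7.6280 / 4) = √1.9070 = 1.3809%
Sharpe = (μ − rf) / σ = (1.6200 − 0.02) / 1.3809 = 1.6000 / 1.3809 = 1.1587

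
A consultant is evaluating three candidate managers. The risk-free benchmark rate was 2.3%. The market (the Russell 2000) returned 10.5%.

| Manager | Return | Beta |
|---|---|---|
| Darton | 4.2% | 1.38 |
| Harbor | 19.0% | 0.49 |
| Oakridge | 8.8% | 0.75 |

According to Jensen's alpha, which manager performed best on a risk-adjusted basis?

Darton: α = 4.2% − [2.3% + 1.38 × (10.5% − 2.3%)] = -9.416
Harbor: α = 19.0% − [2.3% + 0.49 × (10.5% − 2.3%)] = 12.682
Oakridge: α = 8.8% − [2.3% + 0.75 × (10.5% − 2.3%)] = 0.350
Highest: Harbor (12.682).

Harbor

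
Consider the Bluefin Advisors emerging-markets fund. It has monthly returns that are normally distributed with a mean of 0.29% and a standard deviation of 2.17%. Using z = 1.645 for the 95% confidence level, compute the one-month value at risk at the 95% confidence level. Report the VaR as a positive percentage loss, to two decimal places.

3.28

VaR (as % loss) = −(μ − z·σ) = −(0.29% − 1.645 × 2.17%) = −(-3.27965%) = 3.27965%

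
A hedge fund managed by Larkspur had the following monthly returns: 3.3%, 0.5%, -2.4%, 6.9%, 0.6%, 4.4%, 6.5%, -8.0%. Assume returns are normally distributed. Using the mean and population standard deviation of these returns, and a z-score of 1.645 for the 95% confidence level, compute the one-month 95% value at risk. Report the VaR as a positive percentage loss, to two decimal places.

μ = (3.3 + 0.5 − 2.4 + 6.9 + 0.6 + 4.4 + 6.5 − 8) / 8 = 1.4750%
Σ(r − μ)² = 173.0750; population σ = √(173.0750/8) = 4.6513%
VaR = −(μ − z·σ) = −(1.4750 − 1.645 × 4.6513) = −(-6.1764) = 6.1764%

6.18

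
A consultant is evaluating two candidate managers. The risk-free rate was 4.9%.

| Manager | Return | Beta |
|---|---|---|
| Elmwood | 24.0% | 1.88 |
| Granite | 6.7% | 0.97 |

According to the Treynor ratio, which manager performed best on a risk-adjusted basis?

Elmwood: Treynor = (24.0% − 4.9%) / 1.88 = 10.160
Granite: Treynor = (6.7% − 4.9%) / 0.97 = 1.856
Highest: Elmwood (10.160).

Elmwood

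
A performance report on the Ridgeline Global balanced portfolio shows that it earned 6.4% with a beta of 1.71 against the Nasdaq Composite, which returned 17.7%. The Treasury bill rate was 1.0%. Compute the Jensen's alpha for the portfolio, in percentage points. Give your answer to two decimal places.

CAPM expected return = Rf + β(Rm − Rf) = 1.0% + 1.71 × (17.7% − 1.0%) = 1 + 1.71 × 16.70 = 29.5570%
Jensen's α = Rp − E[R] = 6.4% − 29.5570% = -23.1570

-23.16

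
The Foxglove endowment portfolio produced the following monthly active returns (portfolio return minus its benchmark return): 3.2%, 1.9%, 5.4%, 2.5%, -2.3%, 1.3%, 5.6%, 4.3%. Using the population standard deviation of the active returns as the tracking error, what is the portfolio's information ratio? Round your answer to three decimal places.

1.140

Mean return μ = 21.90 / 8 = 2.7375%
Population std dev = √[46.1388 / 8] = 2.4015%
IR = μ / tracking error = 2.7375 / 2.4015 = 1.1399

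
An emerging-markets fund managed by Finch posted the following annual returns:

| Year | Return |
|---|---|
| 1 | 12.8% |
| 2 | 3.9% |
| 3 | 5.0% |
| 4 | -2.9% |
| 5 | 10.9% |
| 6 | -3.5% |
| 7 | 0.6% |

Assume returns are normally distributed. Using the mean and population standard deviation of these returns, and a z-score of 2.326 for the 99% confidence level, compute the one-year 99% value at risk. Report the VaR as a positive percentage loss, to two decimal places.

9.83

r̄ = (12.8 + 3.9 + 5 − 2.9 + 10.9 − 3.5 + 0.6) / 7 = 26.80 / 7 = 3.8286%
Population σ = √[Σ(r − r̄)² / 7] = √[241.2743 / 7] = √34.4678 = 5.8709%
VaR = −(r̄ − z·σ) = −(3.8286 − 2.326 × 5.8709) = −(-9.8271) = 9.8271%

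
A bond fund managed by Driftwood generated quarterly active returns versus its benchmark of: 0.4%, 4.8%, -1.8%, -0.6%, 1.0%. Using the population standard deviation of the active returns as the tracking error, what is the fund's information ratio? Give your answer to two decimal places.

μ = (0.4 + 4.8 − 1.8 − 0.6 + 1) / 5 = 3.80 / 5 = 0.7600%
Population σ = √[Σ(r − μ)² / 5] = √[24.9120 / 5] = √4.9824 = 2.2321%
IR = μ / tracking error = 0.7600 / 2.2321 = 0.3405

0.34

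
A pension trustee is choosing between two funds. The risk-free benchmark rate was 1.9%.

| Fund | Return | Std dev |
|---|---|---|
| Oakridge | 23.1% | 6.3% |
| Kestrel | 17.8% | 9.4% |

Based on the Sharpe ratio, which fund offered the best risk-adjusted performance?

Oakridge: Sharpe ratio = (23.1% − 1.9%) / 6.3% = 3.365
Kestrel: Sharpe ratio = (17.8% − 1.9%) / 9.4% = 1.691
Highest: Oakridge (3.365).

Oakridge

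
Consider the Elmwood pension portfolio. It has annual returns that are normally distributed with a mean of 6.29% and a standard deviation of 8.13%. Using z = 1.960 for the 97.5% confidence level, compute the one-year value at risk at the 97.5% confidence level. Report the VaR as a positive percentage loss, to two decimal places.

9.64

VaR (as % loss) = −(μ − z·σ) = −(6.29% − 1.960 × 8.13%) = −(-9.6448%) = 9.6448%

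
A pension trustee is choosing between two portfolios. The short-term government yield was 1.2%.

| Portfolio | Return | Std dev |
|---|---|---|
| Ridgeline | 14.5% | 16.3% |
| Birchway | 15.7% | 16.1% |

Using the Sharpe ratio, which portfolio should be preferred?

Birchway

Ridgeline: Sharpe ratio = (14.5% − 1.2%) / 16.3% = 0.816
Birchway: Sharpe ratio = (15.7% − 1.2%) / 16.1% = 0.901
Highest: Birchway (0.901).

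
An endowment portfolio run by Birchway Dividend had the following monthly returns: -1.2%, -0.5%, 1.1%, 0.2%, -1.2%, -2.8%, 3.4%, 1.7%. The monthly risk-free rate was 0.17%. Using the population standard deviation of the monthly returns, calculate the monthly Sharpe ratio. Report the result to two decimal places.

r̄ = (-1.2 − 0.5 + 1.1 + 0.2 − 1.2 − 2.8 + 3.4 + 1.7) / 8 = 0.70 / 8 = 0.0875%
Σ(r − r̄)² = (-1.2 − 0.0875)² + (-0.5 − 0.0875)² + … = 26.6088
population σ = √(26.6088 / 8) = √3.3261 = 1.8238%
Sharpe = (r̄ − rf) / σ = (0.0875 − 0.17) / 1.8238 = -0.0825 / 1.8238 = -0.0452

-0.05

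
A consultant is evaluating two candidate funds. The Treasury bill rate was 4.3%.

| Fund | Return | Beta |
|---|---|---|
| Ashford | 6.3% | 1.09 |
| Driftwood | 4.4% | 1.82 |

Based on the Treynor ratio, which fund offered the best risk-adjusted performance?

Ashford: Treynor = (6.3% − 4.3%) / 1.09 = 1.835
Driftwood: Treynor = (4.4% − 4.3%) / 1.82 = 0.055
Highest: Ashford (1.835).

Ashford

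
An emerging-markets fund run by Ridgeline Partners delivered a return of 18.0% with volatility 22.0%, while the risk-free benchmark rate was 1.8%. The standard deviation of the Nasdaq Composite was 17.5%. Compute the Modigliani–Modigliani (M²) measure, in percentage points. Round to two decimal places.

14.69

Sharpe = (Rp − Rf) / σp = (18.0% − 1.8%) / 22.0% = 0.7364
M² = Rf + Sharpe × σm = 1.8% + 0.7364 × 17.5% = 14.6870%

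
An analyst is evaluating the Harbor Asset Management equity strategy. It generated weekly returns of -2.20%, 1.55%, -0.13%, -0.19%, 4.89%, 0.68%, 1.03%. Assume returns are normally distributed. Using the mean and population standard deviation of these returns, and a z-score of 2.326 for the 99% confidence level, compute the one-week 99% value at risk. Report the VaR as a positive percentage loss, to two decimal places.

r̄ = (-2.2 + 1.55 − 0.13 − 0.19 + 4.89 + 0.68 + 1.03) / 7 = 0.8043%
Σ(r − r̄)² = 28.2028; population σ = √(28.2028/7) = 2.0072%
VaR = −(r̄ − z·σ) = −(0.8043 − 2.326 × 2.0072) = −(-3.8644) = 3.8644%

3.86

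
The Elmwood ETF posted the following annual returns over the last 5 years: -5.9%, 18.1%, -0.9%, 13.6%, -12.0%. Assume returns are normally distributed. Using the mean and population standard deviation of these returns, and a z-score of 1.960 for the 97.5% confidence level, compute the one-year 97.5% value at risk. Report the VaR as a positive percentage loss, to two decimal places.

19.92

Mean return r̄ = 12.90 / 5 = 2.5800%
Population σ = √[Σ(r − r̄)² / 5] = √[658.9080 / 5] = √131.7816 = 11.4796%
VaR = −(r̄ − z·σ) = −(2.5800 − 1.960 × 11.4796) = −(-19.9200) = 19.9200%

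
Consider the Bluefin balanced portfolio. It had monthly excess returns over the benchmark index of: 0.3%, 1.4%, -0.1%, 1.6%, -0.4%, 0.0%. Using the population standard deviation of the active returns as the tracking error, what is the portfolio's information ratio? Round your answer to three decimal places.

0.613

Mean return r̄ = 2.80 / 6 = 0.4667%
Σ(r − r̄)² = (0.3 − 0.4667)² + (1.4 − 0.4667)² + … = 3.4733
σ = √[3.4733 / 6] = 0.7608%
IR = r̄ / tracking error = 0.4667 / 0.7608 = 0.6134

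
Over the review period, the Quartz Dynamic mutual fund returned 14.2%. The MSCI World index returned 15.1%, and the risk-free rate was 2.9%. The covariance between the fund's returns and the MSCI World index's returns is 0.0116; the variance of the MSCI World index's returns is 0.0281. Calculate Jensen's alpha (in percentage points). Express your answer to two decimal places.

β = Cov / Var = 0.0116 / 0.0281 = 0.4128
E[R] = Rf + β(Rm − Rf) = 2.9% + 0.4128 × (15.1% − 2.9%) = 7.9362%
α = Rp − E[R] = 14.2% − 7.9362% = 6.2638

6.26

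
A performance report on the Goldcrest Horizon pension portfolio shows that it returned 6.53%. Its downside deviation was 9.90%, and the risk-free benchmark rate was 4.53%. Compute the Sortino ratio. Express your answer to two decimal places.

0.20

Sortino = (Rp − Rf) / σd = (6.53% − 4.53%) / 9.90% = 2.00% / 9.90% = 0.2020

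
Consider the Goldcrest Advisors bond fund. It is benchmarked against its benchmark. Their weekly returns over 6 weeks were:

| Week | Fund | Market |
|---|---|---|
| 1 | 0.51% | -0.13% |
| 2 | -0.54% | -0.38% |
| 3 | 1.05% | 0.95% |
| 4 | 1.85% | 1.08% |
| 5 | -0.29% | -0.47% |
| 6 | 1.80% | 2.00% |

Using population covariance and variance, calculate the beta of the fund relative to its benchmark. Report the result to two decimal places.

r̄p = 0.7300%,  r̄m = 0.5083%
Cov = Σ(rp − r̄p)(rm − r̄m) / 6 = 0.7740
Var(rm) = Σ(rm − r̄m)² / 6 = 0.8168
β = Cov / Var = 0.7740 / 0.8168 = 0.9476

0.95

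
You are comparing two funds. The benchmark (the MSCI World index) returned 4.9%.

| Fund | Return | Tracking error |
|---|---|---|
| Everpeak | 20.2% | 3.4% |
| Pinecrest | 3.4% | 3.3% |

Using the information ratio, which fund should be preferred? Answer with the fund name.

Everpeak: IR = (20.2% − 4.9%) / 3.4% = 4.500
Pinecrest: IR = (3.4% − 4.9%) / 3.3% = -0.455
Highest: Everpeak (4.500).

Everpeak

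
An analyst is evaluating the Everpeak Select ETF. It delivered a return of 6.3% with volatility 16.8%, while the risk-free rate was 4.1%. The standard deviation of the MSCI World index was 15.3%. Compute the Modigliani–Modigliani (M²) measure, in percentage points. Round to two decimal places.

Sharpe = (Rp − Rf) / σp = (6.3% − 4.1%) / 16.8% = 0.1310
M² = Rf + Sharpe × σm = 4.1% + 0.1310 × 15.3% = 6.1043%

6.10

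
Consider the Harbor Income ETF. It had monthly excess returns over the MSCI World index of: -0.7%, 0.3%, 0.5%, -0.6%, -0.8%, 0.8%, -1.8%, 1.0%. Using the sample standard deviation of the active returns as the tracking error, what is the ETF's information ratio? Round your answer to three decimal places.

-0.169

μ = (-0.7 + 0.3 + 0.5 − 0.6 − 0.8 + 0.8 − 1.8 + 1) / 8 = -1.30 / 8 = -0.1625%
Σ(r − μ)² = (-0.7 − (-0.1625))² + (0.3 − (-0.1625))² + … = 6.4988
sample σ = √(6.4988 / 7) = √0.9284 = 0.9635%
IR = μ / tracking error = -0.1625 / 0.9635 = -0.1687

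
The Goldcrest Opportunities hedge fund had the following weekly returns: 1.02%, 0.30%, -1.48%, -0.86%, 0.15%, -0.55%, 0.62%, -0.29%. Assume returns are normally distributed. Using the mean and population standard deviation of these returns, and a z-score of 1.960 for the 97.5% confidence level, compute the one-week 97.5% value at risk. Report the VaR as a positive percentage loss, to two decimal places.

1.64

r̄ = (1.02 + 0.3 − 1.48 − 0.86 + 0.15 − 0.55 + 0.62 − 0.29) / 8 = -0.1363%
Σ(r − r̄)² = 4.7054; population σ = √(4.7054/8) = 0.7669%
VaR = −(r̄ − z·σ) = −(-0.1363 − 1.960 × 0.7669) = −(-1.6394) = 1.6394%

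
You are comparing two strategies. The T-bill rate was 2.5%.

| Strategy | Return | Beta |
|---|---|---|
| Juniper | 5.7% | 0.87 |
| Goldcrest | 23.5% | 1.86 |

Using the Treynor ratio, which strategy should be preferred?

Juniper: Treynor = (5.7% − 2.5%) / 0.87 = 3.678
Goldcrest: Treynor = (23.5% − 2.5%) / 1.86 = 11.290
Highest: Goldcrest (11.290).

Goldcrest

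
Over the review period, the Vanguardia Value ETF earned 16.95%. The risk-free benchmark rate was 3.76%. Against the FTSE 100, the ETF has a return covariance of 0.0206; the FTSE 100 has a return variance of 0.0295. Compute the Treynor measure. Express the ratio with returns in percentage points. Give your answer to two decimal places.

18.89

β = Cov / Var = 0.0206 / 0.0295 = 0.6983
Treynor = (Rp − Rf) / β = (16.95% − 3.76%) / 0.6983 = 13.19 / 0.6983 = 18.8887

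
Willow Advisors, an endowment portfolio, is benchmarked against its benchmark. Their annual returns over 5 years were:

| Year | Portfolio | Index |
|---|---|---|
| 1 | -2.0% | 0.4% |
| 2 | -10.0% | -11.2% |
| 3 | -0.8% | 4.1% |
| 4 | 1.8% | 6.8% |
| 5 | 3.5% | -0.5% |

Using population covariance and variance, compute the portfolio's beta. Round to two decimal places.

0.62

r̄p = -1.5000%,  r̄m = -0.0800%
Cov = Σ(rp − r̄p)(rm − r̄m) / 5 = 23.5620
Var(rm) = Σ(rm − r̄m)² / 5 = 37.7736
β = Cov / Var = 23.5620 / 37.7736 = 0.6238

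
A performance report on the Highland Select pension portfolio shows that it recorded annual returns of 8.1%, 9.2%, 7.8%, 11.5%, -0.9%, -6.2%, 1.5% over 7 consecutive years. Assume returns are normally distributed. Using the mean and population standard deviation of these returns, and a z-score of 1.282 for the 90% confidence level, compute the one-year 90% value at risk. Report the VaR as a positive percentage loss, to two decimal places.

3.20

r̄ = (8.1 + 9.2 + 7.8 + 11.5 − 0.9 − 6.2 + 1.5) / 7 = 4.4286%
Σ(r − r̄)² = 247.5543; population σ = √(247.5543/7) = 5.9468%
VaR = −(r̄ − z·σ) = −(4.4286 − 1.282 × 5.9468) = −(-3.1952) = 3.1952%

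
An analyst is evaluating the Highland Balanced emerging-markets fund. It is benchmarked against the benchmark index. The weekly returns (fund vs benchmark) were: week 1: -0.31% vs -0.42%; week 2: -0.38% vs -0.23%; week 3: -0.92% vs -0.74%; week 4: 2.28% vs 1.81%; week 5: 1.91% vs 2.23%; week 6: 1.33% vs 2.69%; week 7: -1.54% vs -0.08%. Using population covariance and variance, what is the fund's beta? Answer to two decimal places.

0.91

r̄p = 0.3386%,  r̄m = 0.7514%
Cov = Σ(rp − r̄p)(rm − r̄m) / 7 = 1.6006
Var(rm) = Σ(rm − r̄m)² / 7 = 1.7594
β = Cov / Var = 1.6006 / 1.7594 = 0.9097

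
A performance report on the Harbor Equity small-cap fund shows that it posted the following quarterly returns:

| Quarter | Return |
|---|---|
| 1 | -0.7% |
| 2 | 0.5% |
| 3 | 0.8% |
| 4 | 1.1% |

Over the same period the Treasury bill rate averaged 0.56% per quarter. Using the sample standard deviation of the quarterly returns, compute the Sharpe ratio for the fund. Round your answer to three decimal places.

-0.171

Mean return r̄ = 1.70 / 4 = 0.4250%
Sample std dev = √[1.8675 / 3] = 0.7890%
Sharpe = (r̄ − rf) / σ = (0.4250 − 0.56) / 0.7890 = -0.1350 / 0.7890 = -0.1711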